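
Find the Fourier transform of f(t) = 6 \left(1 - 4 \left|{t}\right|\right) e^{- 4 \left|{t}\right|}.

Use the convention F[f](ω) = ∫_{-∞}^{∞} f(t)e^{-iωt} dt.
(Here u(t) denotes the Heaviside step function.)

F(ω) = \frac{96 \omega^{2}}{\left(\omega^{2} + 16\right)^{2}}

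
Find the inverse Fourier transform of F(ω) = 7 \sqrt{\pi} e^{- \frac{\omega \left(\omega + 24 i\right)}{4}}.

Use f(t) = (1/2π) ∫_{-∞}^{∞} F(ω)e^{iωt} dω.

f(t) = 7 e^{- \left(t - 6\right)^{2}}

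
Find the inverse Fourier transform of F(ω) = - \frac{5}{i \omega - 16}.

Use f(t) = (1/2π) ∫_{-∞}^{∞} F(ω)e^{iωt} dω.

f(t) = 5 e^{16 t} u\left(- t\right)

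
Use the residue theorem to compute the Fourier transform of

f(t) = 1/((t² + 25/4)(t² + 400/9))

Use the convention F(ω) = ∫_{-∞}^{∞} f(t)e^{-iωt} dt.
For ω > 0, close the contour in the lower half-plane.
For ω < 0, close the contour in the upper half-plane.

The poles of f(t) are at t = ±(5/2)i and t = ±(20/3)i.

Let g(z) = f(z)e^{-iωz}; for large |z| the factor e^{-iωz} decays in the lower half-plane when ω > 0 and in the upper half-plane when ω < 0.

Case ω > 0 (lower half-plane, clockwise contour ⇒ F(ω) = -2πi·ΣRes):
  Res_{z = - \frac{5 i}{2}} g(z) = \frac{36 i e^{- \frac{5 \omega}{2}}}{6875}
  Res_{z = - \frac{20 i}{3}} g(z) = - \frac{27 i e^{- \frac{20 \omega}{3}}}{13750}
  F(ω) = -2πi·ΣRes = \frac{72 \pi e^{- \frac{5 \omega}{2}}}{6875} - \frac{27 \pi e^{- \frac{20 \omega}{3}}}{6875}

Case ω < 0 (upper half-plane, counterclockwise contour ⇒ F(ω) = +2πi·ΣRes):
  Res_{z = \frac{5 i}{2}} g(z) = - \frac{36 i e^{\frac{5 \omega}{2}}}{6875}
  Res_{z = \frac{20 i}{3}} g(z) = \frac{27 i e^{\frac{20 \omega}{3}}}{13750}
  F(ω) = 2πi·ΣRes = \frac{9 \pi \left(- 3 e^{\frac{20 \omega}{3}} + 8 e^{\frac{5 \omega}{2}}\right)}{6875}

Both cases combine into a single formula in |ω|:

F(ω) = \frac{72 \pi e^{- \frac{5 \left|{\omega}\right|}{2}}}{6875} - \frac{27 \pi e^{- \frac{20 \left|{\omega}\right|}{3}}}{6875}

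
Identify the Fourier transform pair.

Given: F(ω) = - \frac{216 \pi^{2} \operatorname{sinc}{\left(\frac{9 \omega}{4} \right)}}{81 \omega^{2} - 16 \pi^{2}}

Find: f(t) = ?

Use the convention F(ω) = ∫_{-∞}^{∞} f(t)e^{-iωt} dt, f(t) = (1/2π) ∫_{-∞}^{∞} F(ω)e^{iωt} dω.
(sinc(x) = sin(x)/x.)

f(t) = 6 \left(\begin{cases} \frac{\cos{\left(\frac{4 \pi t}{9} \right)}}{2} + \frac{1}{2} & \text{for}\: \left|{t}\right| < \frac{9}{4} \\0 & \text{otherwise} \end{cases}\right)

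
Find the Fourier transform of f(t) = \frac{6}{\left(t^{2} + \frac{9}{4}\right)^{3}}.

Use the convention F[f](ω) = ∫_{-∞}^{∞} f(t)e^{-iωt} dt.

F(ω) = \frac{2 \pi \left(3 \omega^{2} + 6 \left|{\omega}\right| + 4\right) e^{- \frac{3 \left|{\omega}\right|}{2}}}{27}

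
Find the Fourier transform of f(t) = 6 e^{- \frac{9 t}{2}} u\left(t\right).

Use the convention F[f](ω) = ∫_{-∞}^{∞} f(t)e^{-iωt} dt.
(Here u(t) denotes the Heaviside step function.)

F(ω) = \frac{12}{2 i \omega + 9}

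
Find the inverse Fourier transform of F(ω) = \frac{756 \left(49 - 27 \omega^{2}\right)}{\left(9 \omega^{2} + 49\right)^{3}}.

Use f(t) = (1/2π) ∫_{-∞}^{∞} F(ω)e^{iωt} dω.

f(t) = t^{2} e^{- \frac{7 \left|{t}\right|}{3}}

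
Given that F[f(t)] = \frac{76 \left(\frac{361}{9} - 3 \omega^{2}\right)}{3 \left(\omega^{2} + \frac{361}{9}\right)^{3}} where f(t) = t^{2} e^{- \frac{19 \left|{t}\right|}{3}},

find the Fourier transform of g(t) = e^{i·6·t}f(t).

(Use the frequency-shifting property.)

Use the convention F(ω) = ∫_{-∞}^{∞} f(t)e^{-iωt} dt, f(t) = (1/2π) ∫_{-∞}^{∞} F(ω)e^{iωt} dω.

F[g](ω) = \frac{2052 \left(361 - 27 \left(\omega - 6\right)^{2}\right)}{\left(9 \left(\omega - 6\right)^{2} + 361\right)^{3}}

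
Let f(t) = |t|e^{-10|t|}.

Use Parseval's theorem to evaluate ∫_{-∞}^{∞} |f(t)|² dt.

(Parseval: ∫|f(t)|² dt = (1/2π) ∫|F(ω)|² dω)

∫|f(t)|² dt = \frac{1}{2000}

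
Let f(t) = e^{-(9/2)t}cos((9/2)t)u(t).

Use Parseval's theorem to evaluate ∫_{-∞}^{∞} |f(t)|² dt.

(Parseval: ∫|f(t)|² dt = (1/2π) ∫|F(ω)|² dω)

∫|f(t)|² dt = \frac{1}{12}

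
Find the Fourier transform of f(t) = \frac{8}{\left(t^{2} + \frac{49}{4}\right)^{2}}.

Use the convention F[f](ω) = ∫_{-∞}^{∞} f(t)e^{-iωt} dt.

F(ω) = \frac{16 \pi \left(7 \left|{\omega}\right| + 2\right) e^{- \frac{7 \left|{\omega}\right|}{2}}}{343}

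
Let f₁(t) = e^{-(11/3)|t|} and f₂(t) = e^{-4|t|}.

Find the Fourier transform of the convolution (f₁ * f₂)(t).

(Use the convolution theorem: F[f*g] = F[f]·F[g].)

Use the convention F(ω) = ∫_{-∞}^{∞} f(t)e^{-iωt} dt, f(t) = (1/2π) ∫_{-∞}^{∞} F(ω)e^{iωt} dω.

F[f₁*f₂](ω) = \frac{528}{\left(\omega^{2} + 16\right) \left(9 \omega^{2} + 121\right)}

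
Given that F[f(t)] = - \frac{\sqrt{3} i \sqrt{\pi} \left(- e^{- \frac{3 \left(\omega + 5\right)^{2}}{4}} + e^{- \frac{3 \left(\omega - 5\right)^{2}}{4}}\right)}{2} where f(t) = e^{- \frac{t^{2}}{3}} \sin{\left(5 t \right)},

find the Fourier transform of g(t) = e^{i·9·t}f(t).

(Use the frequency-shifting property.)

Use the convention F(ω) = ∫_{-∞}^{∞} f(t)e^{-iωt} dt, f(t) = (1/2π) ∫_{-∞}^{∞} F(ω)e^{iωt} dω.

F[g](ω) = \frac{\sqrt{3} i \sqrt{\pi} \left(- e^{15 \omega} + e^{135}\right) e^{- \frac{3 \omega^{2}}{4} + 6 \omega - 147}}{2}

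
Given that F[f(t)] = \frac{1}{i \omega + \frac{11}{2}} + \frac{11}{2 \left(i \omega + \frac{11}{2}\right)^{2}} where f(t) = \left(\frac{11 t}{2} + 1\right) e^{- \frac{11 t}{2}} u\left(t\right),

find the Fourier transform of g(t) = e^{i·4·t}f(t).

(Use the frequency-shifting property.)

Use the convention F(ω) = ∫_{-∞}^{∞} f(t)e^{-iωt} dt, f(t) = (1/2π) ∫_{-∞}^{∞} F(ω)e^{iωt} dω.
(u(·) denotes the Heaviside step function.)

F[g](ω) = \frac{- 4 i \omega - 44 + 16 i}{4 \omega^{2} + \omega \left(-32 - 44 i\right) - 57 + 176 i}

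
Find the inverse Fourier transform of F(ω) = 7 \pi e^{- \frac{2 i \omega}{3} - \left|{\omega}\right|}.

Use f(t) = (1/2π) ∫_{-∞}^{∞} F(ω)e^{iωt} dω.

f(t) = \frac{7}{\left(t - \frac{2}{3}\right)^{2} + 1}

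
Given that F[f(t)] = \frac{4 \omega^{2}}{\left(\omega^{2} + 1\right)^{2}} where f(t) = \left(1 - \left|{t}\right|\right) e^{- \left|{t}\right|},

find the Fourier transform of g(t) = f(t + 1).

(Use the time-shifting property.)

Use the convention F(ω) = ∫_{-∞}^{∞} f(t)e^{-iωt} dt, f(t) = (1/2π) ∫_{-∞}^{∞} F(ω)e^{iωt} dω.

F[g](ω) = \frac{4 \omega^{2} e^{i \omega}}{\left(\omega^{2} + 1\right)^{2}}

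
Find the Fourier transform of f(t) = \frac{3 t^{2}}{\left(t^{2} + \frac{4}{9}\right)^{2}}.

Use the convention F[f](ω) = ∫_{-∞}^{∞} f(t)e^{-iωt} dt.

F(ω) = \frac{3 \pi \left(3 - 2 \left|{\omega}\right|\right) e^{- \frac{2 \left|{\omega}\right|}{3}}}{4}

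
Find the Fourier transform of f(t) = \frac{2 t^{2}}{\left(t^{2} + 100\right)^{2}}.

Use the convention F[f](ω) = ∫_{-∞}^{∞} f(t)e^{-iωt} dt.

F(ω) = \frac{\pi \left(1 - 10 \left|{\omega}\right|\right) e^{- 10 \left|{\omega}\right|}}{10}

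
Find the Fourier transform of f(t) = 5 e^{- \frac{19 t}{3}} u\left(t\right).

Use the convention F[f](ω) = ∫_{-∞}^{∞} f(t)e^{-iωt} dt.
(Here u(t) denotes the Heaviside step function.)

F(ω) = \frac{15}{3 i \omega + 19}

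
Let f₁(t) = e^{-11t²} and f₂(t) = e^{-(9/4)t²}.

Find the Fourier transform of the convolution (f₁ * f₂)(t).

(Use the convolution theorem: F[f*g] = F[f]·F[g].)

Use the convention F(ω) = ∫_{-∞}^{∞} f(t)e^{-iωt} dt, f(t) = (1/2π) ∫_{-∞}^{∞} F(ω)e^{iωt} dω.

F[f₁*f₂](ω) = \frac{2 \sqrt{11} \pi e^{- \frac{53 \omega^{2}}{396}}}{33}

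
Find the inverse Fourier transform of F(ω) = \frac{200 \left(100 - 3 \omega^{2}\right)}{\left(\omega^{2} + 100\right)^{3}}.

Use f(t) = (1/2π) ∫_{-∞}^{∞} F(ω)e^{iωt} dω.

f(t) = 5 t^{2} e^{- 10 \left|{t}\right|}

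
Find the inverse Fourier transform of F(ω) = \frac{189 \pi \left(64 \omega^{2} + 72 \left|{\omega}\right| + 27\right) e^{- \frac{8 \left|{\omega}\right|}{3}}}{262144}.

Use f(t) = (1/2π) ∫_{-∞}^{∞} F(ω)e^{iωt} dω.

f(t) = \frac{7}{\left(t^{2} + \frac{64}{9}\right)^{3}}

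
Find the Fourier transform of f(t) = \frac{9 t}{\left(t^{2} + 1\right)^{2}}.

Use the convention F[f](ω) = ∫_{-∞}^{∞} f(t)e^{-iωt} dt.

F(ω) = - \frac{9 i \pi \omega e^{- \left|{\omega}\right|}}{2}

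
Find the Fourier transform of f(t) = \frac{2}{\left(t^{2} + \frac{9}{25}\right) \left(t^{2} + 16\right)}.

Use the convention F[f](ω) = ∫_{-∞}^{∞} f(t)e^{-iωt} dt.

F(ω) = - \frac{25 \pi e^{- 4 \left|{\omega}\right|}}{782} + \frac{250 \pi e^{- \frac{3 \left|{\omega}\right|}{5}}}{1173}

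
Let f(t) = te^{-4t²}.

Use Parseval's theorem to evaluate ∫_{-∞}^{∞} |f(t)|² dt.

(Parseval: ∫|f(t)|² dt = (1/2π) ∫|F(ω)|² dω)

∫|f(t)|² dt = \frac{\sqrt{2} \sqrt{\pi}}{64}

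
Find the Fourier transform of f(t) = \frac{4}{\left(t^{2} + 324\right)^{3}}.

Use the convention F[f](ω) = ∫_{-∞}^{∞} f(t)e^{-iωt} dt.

F(ω) = \frac{\pi \left(108 \omega^{2} + 18 \left|{\omega}\right| + 1\right) e^{- 18 \left|{\omega}\right|}}{1259712}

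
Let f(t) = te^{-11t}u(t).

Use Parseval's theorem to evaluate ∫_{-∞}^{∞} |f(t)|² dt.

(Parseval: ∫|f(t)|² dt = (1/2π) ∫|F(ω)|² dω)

∫|f(t)|² dt = \frac{1}{5324}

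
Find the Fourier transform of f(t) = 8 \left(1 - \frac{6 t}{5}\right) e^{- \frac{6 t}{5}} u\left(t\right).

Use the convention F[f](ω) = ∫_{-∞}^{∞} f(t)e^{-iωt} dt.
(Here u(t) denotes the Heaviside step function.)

F(ω) = \frac{200 i \omega}{- 25 \omega^{2} + 60 i \omega + 36}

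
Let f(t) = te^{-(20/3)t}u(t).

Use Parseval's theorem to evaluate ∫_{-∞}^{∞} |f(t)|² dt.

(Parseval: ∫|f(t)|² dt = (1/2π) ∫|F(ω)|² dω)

∫|f(t)|² dt = \frac{27}{32000}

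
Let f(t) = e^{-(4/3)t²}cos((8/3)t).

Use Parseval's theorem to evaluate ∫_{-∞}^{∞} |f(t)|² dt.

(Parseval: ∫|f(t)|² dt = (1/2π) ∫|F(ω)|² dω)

∫|f(t)|² dt = \frac{\sqrt{6} \sqrt{\pi} \left(1 + e^{\frac{8}{3}}\right)}{8 e^{\frac{8}{3}}}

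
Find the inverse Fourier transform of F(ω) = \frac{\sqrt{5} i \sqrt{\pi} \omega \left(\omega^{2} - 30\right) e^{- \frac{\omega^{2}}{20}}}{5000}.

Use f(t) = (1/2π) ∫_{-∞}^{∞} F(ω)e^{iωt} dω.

f(t) = t^{3} e^{- 5 t^{2}}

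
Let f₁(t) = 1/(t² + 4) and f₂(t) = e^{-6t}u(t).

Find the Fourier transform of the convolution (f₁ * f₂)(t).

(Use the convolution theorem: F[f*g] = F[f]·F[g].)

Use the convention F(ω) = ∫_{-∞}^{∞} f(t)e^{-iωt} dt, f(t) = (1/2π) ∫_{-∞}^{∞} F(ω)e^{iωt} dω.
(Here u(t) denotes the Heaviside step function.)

F[f₁*f₂](ω) = \frac{\pi e^{- 2 \left|{\omega}\right|}}{2 \left(i \omega + 6\right)}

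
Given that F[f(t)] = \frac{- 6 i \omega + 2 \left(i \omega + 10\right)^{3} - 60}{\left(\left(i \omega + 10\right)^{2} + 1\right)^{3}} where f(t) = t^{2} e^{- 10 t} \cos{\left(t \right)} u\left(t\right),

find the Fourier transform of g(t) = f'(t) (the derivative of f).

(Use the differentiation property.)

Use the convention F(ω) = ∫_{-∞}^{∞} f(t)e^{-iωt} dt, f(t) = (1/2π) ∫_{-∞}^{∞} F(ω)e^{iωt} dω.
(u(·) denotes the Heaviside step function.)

F[g](ω) = - \frac{2 i \omega \left(3 i \omega - \left(i \omega + 10\right)^{3} + 30\right)}{\left(\left(i \omega + 10\right)^{2} + 1\right)^{3}}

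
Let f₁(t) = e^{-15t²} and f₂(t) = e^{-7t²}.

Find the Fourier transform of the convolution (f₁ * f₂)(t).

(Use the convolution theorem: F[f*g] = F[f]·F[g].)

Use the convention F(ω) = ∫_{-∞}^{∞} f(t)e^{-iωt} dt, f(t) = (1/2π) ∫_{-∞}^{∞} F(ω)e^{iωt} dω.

F[f₁*f₂](ω) = \frac{\sqrt{105} \pi e^{- \frac{11 \omega^{2}}{210}}}{105}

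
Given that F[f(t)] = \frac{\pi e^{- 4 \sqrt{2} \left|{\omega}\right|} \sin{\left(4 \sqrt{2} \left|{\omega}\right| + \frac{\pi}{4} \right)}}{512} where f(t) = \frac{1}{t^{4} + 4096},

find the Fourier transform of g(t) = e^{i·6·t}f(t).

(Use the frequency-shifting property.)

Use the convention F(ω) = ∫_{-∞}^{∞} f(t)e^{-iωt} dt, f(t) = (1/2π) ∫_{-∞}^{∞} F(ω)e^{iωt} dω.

F[g](ω) = \frac{\pi e^{- 4 \sqrt{2} \left|{\omega - 6}\right|} \sin{\left(4 \sqrt{2} \left|{\omega - 6}\right| + \frac{\pi}{4} \right)}}{512}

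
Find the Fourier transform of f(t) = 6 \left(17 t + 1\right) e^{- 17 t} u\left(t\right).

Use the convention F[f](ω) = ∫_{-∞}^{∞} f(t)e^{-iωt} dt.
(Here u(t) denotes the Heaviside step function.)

F(ω) = \frac{6 \left(- i \omega - 34\right)}{\omega^{2} - 34 i \omega - 289}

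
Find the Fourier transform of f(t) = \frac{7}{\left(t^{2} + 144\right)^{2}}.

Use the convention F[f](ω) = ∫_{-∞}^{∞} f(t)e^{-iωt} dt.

F(ω) = \frac{7 \pi \left(12 \left|{\omega}\right| + 1\right) e^{- 12 \left|{\omega}\right|}}{3456}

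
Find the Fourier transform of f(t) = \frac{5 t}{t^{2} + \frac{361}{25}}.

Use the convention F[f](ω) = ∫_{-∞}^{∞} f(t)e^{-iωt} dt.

F(ω) = - 5 i \pi e^{- \frac{19 \left|{\omega}\right|}{5}} \operatorname{sign}{\left(\omega \right)}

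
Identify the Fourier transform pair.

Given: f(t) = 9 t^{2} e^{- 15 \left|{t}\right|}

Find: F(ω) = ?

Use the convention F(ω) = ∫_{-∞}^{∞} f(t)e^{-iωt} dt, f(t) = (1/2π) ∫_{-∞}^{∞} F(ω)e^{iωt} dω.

F(ω) = \frac{1620 \left(75 - \omega^{2}\right)}{\left(\omega^{2} + 225\right)^{3}}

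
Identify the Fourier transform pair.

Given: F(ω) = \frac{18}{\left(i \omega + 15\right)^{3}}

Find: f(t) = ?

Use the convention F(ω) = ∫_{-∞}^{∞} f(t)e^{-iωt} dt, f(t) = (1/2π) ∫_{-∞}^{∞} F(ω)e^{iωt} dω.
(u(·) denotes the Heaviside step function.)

f(t) = 9 t^{2} e^{- 15 t} u\left(t\right)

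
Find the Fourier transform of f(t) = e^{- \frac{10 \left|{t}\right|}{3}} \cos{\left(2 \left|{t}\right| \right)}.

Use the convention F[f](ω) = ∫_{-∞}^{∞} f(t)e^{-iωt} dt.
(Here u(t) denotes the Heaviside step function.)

F(ω) = \frac{60 \left(9 \omega^{2} + 136\right)}{81 \omega^{4} + 1152 \omega^{2} + 18496}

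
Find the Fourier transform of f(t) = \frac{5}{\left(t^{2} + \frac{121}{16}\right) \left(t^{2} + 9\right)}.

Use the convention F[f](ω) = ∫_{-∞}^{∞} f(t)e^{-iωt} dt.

F(ω) = - \frac{80 \pi e^{- 3 \left|{\omega}\right|}}{69} + \frac{320 \pi e^{- \frac{11 \left|{\omega}\right|}{4}}}{253}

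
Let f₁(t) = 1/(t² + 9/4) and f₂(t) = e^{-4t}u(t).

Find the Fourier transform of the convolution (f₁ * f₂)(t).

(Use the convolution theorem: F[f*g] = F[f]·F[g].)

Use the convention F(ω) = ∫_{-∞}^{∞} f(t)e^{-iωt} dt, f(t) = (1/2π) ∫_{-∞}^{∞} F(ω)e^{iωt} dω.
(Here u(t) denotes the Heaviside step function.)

F[f₁*f₂](ω) = \frac{2 \pi e^{- \frac{3 \left|{\omega}\right|}{2}}}{3 \left(i \omega + 4\right)}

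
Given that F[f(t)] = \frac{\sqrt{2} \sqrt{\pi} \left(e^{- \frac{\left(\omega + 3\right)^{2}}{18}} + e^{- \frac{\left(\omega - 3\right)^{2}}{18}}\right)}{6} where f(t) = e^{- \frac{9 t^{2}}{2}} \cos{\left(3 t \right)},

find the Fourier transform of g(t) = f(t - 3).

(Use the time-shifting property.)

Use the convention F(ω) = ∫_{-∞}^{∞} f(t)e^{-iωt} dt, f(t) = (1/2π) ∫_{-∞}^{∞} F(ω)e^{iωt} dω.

F[g](ω) = \frac{\sqrt{2} \sqrt{\pi} \left(e^{\frac{2 \omega}{3}} + 1\right) e^{- \frac{\omega^{2}}{18} - \frac{\omega}{3} - 3 i \omega - \frac{1}{2}}}{6}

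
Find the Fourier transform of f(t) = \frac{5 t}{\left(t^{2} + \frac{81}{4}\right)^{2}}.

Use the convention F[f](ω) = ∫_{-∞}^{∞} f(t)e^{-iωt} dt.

F(ω) = - \frac{5 i \pi \omega e^{- \frac{9 \left|{\omega}\right|}{2}}}{9}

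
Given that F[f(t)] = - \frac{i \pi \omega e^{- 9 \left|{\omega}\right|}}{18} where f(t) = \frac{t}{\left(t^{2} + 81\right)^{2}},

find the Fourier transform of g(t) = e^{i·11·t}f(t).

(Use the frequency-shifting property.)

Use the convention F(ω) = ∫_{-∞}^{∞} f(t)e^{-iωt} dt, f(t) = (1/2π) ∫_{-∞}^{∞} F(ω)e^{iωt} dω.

F[g](ω) = \frac{i \pi \left(11 - \omega\right) e^{- 9 \left|{\omega - 11}\right|}}{18}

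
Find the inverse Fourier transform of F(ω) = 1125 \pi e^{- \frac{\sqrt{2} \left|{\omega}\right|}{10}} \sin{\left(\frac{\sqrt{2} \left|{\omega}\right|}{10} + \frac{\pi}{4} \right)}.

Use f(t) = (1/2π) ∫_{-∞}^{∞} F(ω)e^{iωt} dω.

f(t) = \frac{9}{t^{4} + \frac{1}{625}}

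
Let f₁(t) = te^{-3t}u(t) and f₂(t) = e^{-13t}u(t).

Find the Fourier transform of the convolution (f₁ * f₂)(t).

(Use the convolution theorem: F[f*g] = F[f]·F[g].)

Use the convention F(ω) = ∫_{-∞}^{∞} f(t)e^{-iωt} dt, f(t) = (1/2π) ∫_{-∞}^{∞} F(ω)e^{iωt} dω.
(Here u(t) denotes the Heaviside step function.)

F[f₁*f₂](ω) = \frac{1}{\left(i \omega + 3\right)^{2} \left(i \omega + 13\right)}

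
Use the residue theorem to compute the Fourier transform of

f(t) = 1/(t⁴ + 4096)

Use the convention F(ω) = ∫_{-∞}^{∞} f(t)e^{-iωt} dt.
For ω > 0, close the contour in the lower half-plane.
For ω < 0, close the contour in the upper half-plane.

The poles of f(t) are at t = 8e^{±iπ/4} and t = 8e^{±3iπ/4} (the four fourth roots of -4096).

Let g(z) = f(z)e^{-iωz}; for large |z| the factor e^{-iωz} decays in the lower half-plane when ω > 0 and in the upper half-plane when ω < 0.

Case ω > 0 (lower half-plane, clockwise contour ⇒ F(ω) = -2πi·ΣRes):
  Res_{z = - 4 \sqrt{2} - 4 \sqrt{2} i} g(z) = \frac{\sqrt{2} i \left(1 - i\right) e^{4 \sqrt{2} \omega \left(-1 + i\right)}}{4096}
  Res_{z = 4 \sqrt{2} - 4 \sqrt{2} i} g(z) = \frac{\sqrt{2} i \left(1 + i\right) e^{- 4 \sqrt{2} \omega \left(1 + i\right)}}{4096}
  F(ω) = -2πi·ΣRes = \frac{\sqrt{2} \pi \left(1 - i\right) \left(e^{8 \sqrt{2} i \omega} + i\right) e^{- 4 \sqrt{2} \omega \left(1 + i\right)}}{2048} = \frac{\sqrt{2} \pi \left(\sin{\left(4 \sqrt{2} \omega \right)} + \cos{\left(4 \sqrt{2} \omega \right)}\right) e^{- 4 \sqrt{2} \omega}}{1024}

Case ω < 0 (upper half-plane, counterclockwise contour ⇒ F(ω) = +2πi·ΣRes):
  Res_{z = 4 \sqrt{2} + 4 \sqrt{2} i} g(z) = \frac{\sqrt{2} i \left(-1 + i\right) e^{4 \sqrt{2} \omega \left(1 - i\right)}}{4096}
  Res_{z = - 4 \sqrt{2} + 4 \sqrt{2} i} g(z) = \frac{\sqrt{2} \left(1 - i\right) e^{4 \sqrt{2} \omega \left(1 + i\right)}}{4096}
  F(ω) = 2πi·ΣRes = - \frac{\sqrt{2} i \pi \left(i \left(1 - i\right) e^{4 \sqrt{2} \omega \left(1 - i\right)} - \left(1 - i\right) e^{4 \sqrt{2} \omega \left(1 + i\right)}\right)}{2048} = \frac{\sqrt{2} \pi \left(- \sin{\left(4 \sqrt{2} \omega \right)} + \cos{\left(4 \sqrt{2} \omega \right)}\right) e^{4 \sqrt{2} \omega}}{1024}

Both cases combine into a single formula in |ω|:

F(ω) = \frac{\sqrt{2} \pi \left(\sin{\left(4 \sqrt{2} \left|{\omega}\right| \right)} + \cos{\left(4 \sqrt{2} \left|{\omega}\right| \right)}\right) e^{- 4 \sqrt{2} \left|{\omega}\right|}}{1024}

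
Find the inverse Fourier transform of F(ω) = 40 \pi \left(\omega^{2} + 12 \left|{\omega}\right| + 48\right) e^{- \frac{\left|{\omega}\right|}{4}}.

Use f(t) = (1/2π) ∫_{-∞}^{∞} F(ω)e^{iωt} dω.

f(t) = \frac{5}{\left(t^{2} + \frac{1}{16}\right)^{3}}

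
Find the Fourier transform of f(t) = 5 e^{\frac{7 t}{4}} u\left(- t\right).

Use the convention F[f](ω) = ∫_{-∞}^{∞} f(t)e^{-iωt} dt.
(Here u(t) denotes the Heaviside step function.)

F(ω) = - \frac{20}{4 i \omega - 7}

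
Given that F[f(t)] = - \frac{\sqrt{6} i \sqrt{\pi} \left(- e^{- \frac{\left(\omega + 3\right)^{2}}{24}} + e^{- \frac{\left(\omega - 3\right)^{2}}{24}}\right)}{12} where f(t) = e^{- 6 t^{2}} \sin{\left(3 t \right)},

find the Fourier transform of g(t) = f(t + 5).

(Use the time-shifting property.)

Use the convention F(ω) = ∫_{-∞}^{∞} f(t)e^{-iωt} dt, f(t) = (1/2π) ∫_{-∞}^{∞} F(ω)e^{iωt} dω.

F[g](ω) = \frac{\sqrt{6} i \sqrt{\pi} \left(1 - e^{\frac{\omega}{2}}\right) e^{- \frac{\omega^{2}}{24} - \frac{\omega}{4} + 5 i \omega - \frac{3}{8}}}{12}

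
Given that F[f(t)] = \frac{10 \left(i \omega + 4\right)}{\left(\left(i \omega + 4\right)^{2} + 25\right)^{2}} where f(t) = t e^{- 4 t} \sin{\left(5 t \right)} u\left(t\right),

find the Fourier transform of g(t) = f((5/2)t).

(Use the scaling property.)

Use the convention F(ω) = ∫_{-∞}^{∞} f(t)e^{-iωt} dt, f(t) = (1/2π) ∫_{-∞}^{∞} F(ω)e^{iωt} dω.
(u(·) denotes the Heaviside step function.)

F[g](ω) = \frac{1000 \left(i \omega + 10\right)}{\left(4 \left(i \omega + 10\right)^{2} + 625\right)^{2}}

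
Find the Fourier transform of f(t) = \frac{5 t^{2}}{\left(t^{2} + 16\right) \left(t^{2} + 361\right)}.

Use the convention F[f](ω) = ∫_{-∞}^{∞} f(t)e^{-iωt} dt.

F(ω) = \frac{\pi \left(19 - 4 e^{15 \left|{\omega}\right|}\right) e^{- 19 \left|{\omega}\right|}}{69}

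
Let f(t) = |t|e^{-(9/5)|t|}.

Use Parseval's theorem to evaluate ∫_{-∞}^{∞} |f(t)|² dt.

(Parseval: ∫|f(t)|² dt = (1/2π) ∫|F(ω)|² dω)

∫|f(t)|² dt = \frac{125}{1458}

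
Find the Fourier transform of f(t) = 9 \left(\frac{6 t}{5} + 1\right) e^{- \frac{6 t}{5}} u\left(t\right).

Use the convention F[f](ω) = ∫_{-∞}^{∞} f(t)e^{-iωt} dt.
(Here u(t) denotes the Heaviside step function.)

F(ω) = \frac{45 \left(- 5 i \omega - 12\right)}{25 \omega^{2} - 60 i \omega - 36}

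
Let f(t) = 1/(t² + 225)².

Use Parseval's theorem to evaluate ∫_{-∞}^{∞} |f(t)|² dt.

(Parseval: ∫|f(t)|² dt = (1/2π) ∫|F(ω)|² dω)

∫|f(t)|² dt = \frac{\pi}{546750000}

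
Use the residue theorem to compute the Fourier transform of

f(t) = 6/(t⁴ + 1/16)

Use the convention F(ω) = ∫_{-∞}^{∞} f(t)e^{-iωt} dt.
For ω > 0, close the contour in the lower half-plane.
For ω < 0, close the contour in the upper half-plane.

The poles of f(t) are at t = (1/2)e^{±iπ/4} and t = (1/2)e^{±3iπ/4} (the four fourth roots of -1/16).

Let g(z) = f(z)e^{-iωz}; for large |z| the factor e^{-iωz} decays in the lower half-plane when ω > 0 and in the upper half-plane when ω < 0.

Case ω > 0 (lower half-plane, clockwise contour ⇒ F(ω) = -2πi·ΣRes):
  Res_{z = - \frac{\sqrt{2}}{4} - \frac{\sqrt{2} i}{4}} g(z) = \sqrt{2} \left(6 + 6 i\right) e^{\frac{\sqrt{2} \omega \left(-1 + i\right)}{4}}
  Res_{z = \frac{\sqrt{2}}{4} - \frac{\sqrt{2} i}{4}} g(z) = \sqrt{2} \left(-6 + 6 i\right) e^{- \frac{\sqrt{2} \omega \left(1 + i\right)}{4}}
  F(ω) = -2πi·ΣRes = 12 \sqrt{2} \pi \left(\left(1 - i\right) e^{\frac{\sqrt{2} i \omega}{2}} + 1 + i\right) e^{- \frac{\sqrt{2} \omega \left(1 + i\right)}{4}} = 48 \pi e^{- \frac{\sqrt{2} \omega}{4}} \sin{\left(\frac{\sqrt{2} \omega}{4} + \frac{\pi}{4} \right)}

Case ω < 0 (upper half-plane, counterclockwise contour ⇒ F(ω) = +2πi·ΣRes):
  Res_{z = \frac{\sqrt{2}}{4} + \frac{\sqrt{2} i}{4}} g(z) = \sqrt{2} \left(-6 - 6 i\right) e^{\frac{\sqrt{2} \omega \left(1 - i\right)}{4}}
  Res_{z = - \frac{\sqrt{2}}{4} + \frac{\sqrt{2} i}{4}} g(z) = \sqrt{2} \left(6 - 6 i\right) e^{\frac{\sqrt{2} \omega \left(1 + i\right)}{4}}
  F(ω) = 2πi·ΣRes = - 12 \sqrt{2} i \pi \left(\left(1 + i\right) e^{\frac{\sqrt{2} \omega \left(1 - i\right)}{4}} - \left(1 - i\right) e^{\frac{\sqrt{2} \omega \left(1 + i\right)}{4}}\right) = 48 \pi e^{\frac{\sqrt{2} \omega}{4}} \cos{\left(\frac{\sqrt{2} \omega}{4} + \frac{\pi}{4} \right)}

Both cases combine into a single formula in |ω|:

F(ω) = 48 \pi e^{- \frac{\sqrt{2} \left|{\omega}\right|}{4}} \sin{\left(\frac{\sqrt{2} \left|{\omega}\right|}{4} + \frac{\pi}{4} \right)}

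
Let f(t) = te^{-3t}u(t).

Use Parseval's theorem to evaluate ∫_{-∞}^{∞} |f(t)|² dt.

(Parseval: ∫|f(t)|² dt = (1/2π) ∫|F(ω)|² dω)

∫|f(t)|² dt = \frac{1}{108}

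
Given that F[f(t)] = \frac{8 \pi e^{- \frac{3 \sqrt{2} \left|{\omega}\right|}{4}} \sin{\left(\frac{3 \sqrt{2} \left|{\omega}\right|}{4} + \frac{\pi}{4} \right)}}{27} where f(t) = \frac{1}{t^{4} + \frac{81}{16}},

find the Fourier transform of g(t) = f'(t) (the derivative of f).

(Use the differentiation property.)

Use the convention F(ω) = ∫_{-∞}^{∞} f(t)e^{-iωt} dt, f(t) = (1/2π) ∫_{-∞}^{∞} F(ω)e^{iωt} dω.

F[g](ω) = \frac{8 i \pi \omega e^{- \frac{3 \sqrt{2} \left|{\omega}\right|}{4}} \sin{\left(\frac{3 \sqrt{2} \left|{\omega}\right|}{4} + \frac{\pi}{4} \right)}}{27}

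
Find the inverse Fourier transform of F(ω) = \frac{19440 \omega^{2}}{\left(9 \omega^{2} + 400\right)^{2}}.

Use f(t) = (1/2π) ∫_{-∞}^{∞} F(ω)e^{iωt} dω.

f(t) = 9 \left(1 - \frac{20 \left|{t}\right|}{3}\right) e^{- \frac{20 \left|{t}\right|}{3}}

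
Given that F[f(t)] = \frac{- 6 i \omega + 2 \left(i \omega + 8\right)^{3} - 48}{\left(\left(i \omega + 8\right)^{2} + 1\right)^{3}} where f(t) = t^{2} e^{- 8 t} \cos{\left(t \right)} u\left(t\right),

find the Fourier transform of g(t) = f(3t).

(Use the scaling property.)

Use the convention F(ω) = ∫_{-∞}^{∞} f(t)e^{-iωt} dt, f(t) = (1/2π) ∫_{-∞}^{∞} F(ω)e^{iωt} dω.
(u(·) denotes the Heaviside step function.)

F[g](ω) = \frac{18 \left(- 27 i \omega + \left(i \omega + 24\right)^{3} - 648\right)}{\left(\left(i \omega + 24\right)^{2} + 9\right)^{3}}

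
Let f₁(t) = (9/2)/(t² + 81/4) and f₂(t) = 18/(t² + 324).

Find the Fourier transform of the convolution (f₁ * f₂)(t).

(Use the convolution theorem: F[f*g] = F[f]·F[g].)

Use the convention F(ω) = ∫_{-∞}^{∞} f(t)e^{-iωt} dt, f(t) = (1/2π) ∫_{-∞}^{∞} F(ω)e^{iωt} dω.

F[f₁*f₂](ω) = \pi^{2} e^{- \frac{45 \left|{\omega}\right|}{2}}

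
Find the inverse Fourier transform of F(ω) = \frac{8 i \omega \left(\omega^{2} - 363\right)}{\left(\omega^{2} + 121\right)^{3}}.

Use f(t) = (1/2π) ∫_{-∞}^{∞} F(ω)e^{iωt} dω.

f(t) = 2 t e^{- 11 \left|{t}\right|} \left|{t}\right|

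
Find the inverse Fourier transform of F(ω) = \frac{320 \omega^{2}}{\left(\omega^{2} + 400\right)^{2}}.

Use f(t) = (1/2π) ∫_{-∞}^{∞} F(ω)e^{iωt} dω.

f(t) = 4 \left(1 - 20 \left|{t}\right|\right) e^{- 20 \left|{t}\right|}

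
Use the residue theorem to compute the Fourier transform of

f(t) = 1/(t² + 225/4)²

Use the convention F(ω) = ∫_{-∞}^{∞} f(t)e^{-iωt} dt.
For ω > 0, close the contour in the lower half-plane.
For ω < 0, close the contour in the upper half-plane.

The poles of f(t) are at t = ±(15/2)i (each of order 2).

Let g(z) = f(z)e^{-iωz}; for large |z| the factor e^{-iωz} decays in the lower half-plane when ω > 0 and in the upper half-plane when ω < 0.

Case ω > 0 (lower half-plane, clockwise contour ⇒ F(ω) = -2πi·ΣRes):
  Res_{z = - \frac{15 i}{2}} g(z) = \frac{i \left(15 \omega + 2\right) e^{- \frac{15 \omega}{2}}}{3375} (pole of order 2)
  F(ω) = -2πi·ΣRes = \frac{2 \pi \left(15 \omega + 2\right) e^{- \frac{15 \omega}{2}}}{3375}

Case ω < 0 (upper half-plane, counterclockwise contour ⇒ F(ω) = +2πi·ΣRes):
  Res_{z = \frac{15 i}{2}} g(z) = \frac{i \left(15 \omega - 2\right) e^{\frac{15 \omega}{2}}}{3375} (pole of order 2)
  F(ω) = 2πi·ΣRes = \frac{2 \pi \left(2 - 15 \omega\right) e^{\frac{15 \omega}{2}}}{3375}

Both cases combine into a single formula in |ω|:

F(ω) = \frac{2 \pi \left(15 \left|{\omega}\right| + 2\right) e^{- \frac{15 \left|{\omega}\right|}{2}}}{3375}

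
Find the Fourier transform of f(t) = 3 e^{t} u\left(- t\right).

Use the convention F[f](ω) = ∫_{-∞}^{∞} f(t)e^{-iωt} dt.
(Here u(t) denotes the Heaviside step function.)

F(ω) = \frac{3 i}{\omega + i}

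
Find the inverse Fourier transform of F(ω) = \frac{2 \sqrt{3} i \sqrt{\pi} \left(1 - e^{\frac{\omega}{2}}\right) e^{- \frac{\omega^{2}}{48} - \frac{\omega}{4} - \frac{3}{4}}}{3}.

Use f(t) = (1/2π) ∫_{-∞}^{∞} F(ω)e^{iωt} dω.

f(t) = 8 e^{- 12 t^{2}} \sin{\left(6 t \right)}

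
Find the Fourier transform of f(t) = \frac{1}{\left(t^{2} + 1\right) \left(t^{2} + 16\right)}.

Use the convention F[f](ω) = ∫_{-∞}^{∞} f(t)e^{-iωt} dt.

F(ω) = \frac{\pi e^{- \left|{\omega}\right|}}{15} - \frac{\pi e^{- 4 \left|{\omega}\right|}}{60}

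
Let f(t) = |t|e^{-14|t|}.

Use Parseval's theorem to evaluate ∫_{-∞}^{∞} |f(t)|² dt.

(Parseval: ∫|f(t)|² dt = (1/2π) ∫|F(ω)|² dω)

∫|f(t)|² dt = \frac{1}{5488}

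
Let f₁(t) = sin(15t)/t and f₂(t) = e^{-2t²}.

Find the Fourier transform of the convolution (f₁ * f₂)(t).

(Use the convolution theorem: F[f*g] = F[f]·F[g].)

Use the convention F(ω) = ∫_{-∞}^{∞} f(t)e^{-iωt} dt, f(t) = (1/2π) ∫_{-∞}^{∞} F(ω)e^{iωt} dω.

F[f₁*f₂](ω) = \begin{cases} \frac{\sqrt{2} \pi^{\frac{3}{2}} e^{- \frac{\omega^{2}}{8}}}{2} & \text{for}\: \omega > -15 \wedge \omega < 15 \\0 & \text{otherwise} \end{cases}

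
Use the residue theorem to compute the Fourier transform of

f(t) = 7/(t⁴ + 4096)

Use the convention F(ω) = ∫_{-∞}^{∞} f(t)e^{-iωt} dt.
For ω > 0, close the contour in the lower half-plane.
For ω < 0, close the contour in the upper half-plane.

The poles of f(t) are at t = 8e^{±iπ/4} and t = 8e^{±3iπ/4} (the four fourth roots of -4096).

Let g(z) = f(z)e^{-iωz}; for large |z| the factor e^{-iωz} decays in the lower half-plane when ω > 0 and in the upper half-plane when ω < 0.

Case ω > 0 (lower half-plane, clockwise contour ⇒ F(ω) = -2πi·ΣRes):
  Res_{z = - 4 \sqrt{2} - 4 \sqrt{2} i} g(z) = \frac{7 \sqrt{2} i \left(1 - i\right) e^{4 \sqrt{2} \omega \left(-1 + i\right)}}{4096}
  Res_{z = 4 \sqrt{2} - 4 \sqrt{2} i} g(z) = \frac{7 \sqrt{2} i \left(1 + i\right) e^{- 4 \sqrt{2} \omega \left(1 + i\right)}}{4096}
  F(ω) = -2πi·ΣRes = \frac{7 \sqrt{2} \pi \left(1 - i\right) \left(e^{8 \sqrt{2} i \omega} + i\right) e^{- 4 \sqrt{2} \omega \left(1 + i\right)}}{2048} = \frac{7 \sqrt{2} \pi \left(\sin{\left(4 \sqrt{2} \omega \right)} + \cos{\left(4 \sqrt{2} \omega \right)}\right) e^{- 4 \sqrt{2} \omega}}{1024}

Case ω < 0 (upper half-plane, counterclockwise contour ⇒ F(ω) = +2πi·ΣRes):
  Res_{z = 4 \sqrt{2} + 4 \sqrt{2} i} g(z) = \frac{7 \sqrt{2} i \left(-1 + i\right) e^{4 \sqrt{2} \omega \left(1 - i\right)}}{4096}
  Res_{z = - 4 \sqrt{2} + 4 \sqrt{2} i} g(z) = \frac{7 \sqrt{2} \left(1 - i\right) e^{4 \sqrt{2} \omega \left(1 + i\right)}}{4096}
  F(ω) = 2πi·ΣRes = - \frac{7 \sqrt{2} i \pi \left(i \left(1 - i\right) e^{4 \sqrt{2} \omega \left(1 - i\right)} - \left(1 - i\right) e^{4 \sqrt{2} \omega \left(1 + i\right)}\right)}{2048} = \frac{7 \sqrt{2} \pi \left(- \sin{\left(4 \sqrt{2} \omega \right)} + \cos{\left(4 \sqrt{2} \omega \right)}\right) e^{4 \sqrt{2} \omega}}{1024}

Both cases combine into a single formula in |ω|:

F(ω) = \frac{7 \sqrt{2} \pi \left(\sin{\left(4 \sqrt{2} \left|{\omega}\right| \right)} + \cos{\left(4 \sqrt{2} \left|{\omega}\right| \right)}\right) e^{- 4 \sqrt{2} \left|{\omega}\right|}}{1024}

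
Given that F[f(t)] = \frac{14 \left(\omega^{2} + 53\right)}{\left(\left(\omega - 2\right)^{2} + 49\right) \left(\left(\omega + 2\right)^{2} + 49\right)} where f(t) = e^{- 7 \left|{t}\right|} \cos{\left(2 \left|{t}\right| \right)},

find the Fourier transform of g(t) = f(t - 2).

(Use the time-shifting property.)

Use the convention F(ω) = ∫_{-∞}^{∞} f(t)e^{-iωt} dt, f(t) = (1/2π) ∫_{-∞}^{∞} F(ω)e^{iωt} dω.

F[g](ω) = \frac{14 \left(\omega^{2} + 53\right) e^{- 2 i \omega}}{\omega^{4} + 90 \omega^{2} + 2809}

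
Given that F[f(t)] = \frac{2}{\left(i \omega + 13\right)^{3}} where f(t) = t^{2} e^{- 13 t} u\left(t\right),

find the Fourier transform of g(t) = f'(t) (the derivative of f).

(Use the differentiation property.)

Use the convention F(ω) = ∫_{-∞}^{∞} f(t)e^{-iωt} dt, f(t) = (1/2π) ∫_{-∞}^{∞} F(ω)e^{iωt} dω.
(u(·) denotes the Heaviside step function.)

F[g](ω) = \frac{2 i \omega}{\left(i \omega + 13\right)^{3}}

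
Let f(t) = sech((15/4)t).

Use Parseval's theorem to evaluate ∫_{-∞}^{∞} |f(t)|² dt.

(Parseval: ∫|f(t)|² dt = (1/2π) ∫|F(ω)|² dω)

∫|f(t)|² dt = \frac{8}{15}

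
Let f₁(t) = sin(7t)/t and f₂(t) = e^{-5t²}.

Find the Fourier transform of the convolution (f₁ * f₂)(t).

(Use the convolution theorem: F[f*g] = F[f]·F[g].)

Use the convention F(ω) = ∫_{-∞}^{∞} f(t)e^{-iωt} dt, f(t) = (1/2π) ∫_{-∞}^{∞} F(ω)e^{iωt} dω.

F[f₁*f₂](ω) = \begin{cases} \frac{\sqrt{5} \pi^{\frac{3}{2}} e^{- \frac{\omega^{2}}{20}}}{5} & \text{for}\: \omega > -7 \wedge \omega < 7 \\0 & \text{otherwise} \end{cases}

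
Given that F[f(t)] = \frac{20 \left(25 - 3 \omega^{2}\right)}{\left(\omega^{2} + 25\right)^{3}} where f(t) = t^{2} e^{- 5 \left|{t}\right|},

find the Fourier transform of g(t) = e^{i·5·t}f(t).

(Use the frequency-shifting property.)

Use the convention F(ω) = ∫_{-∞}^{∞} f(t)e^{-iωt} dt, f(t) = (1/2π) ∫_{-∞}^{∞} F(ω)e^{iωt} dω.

F[g](ω) = \frac{20 \left(25 - 3 \left(\omega - 5\right)^{2}\right)}{\left(\left(\omega - 5\right)^{2} + 25\right)^{3}}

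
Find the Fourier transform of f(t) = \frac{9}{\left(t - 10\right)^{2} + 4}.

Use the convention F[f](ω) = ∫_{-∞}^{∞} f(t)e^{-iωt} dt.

F(ω) = \frac{9 \pi e^{- 10 i \omega - 2 \left|{\omega}\right|}}{2}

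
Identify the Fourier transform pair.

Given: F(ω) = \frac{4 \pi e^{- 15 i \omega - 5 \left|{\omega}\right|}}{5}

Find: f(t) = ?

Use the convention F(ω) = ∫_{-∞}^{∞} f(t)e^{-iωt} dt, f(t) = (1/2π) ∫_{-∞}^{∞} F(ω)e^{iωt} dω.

f(t) = \frac{4}{\left(t - 15\right)^{2} + 25}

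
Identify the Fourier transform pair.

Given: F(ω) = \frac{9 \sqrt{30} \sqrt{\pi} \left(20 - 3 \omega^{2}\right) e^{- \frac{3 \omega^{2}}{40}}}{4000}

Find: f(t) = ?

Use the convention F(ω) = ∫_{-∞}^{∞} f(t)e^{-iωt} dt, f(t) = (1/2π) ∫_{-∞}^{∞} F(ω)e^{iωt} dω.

f(t) = 3 t^{2} e^{- \frac{10 t^{2}}{3}}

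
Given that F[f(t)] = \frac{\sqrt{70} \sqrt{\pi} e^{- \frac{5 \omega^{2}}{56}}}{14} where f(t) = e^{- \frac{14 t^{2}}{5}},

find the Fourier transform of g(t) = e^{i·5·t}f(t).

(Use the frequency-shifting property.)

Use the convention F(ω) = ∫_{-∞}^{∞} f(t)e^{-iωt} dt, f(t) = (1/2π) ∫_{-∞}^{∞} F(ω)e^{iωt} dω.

F[g](ω) = \frac{\sqrt{70} \sqrt{\pi} e^{- \frac{5 \left(\omega - 5\right)^{2}}{56}}}{14}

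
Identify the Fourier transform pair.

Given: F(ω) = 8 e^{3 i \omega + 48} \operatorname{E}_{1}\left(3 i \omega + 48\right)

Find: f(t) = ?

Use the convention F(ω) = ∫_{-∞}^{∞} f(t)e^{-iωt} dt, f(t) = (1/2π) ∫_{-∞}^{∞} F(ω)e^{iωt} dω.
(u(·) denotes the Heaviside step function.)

f(t) = \frac{8 e^{- 16 t} u\left(t\right)}{t + 3}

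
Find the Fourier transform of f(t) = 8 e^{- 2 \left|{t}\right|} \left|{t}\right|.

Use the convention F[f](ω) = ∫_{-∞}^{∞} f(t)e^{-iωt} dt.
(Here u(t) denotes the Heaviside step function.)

F(ω) = \frac{16 \left(4 - \omega^{2}\right)}{\left(\omega^{2} + 4\right)^{2}}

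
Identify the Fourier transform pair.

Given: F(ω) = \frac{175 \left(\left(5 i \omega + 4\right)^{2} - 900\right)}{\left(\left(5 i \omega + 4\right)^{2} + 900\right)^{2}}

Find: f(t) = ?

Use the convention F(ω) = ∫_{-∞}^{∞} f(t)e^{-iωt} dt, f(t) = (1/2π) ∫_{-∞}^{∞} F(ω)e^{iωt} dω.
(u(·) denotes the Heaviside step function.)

f(t) = 7 t e^{- \frac{4 t}{5}} \cos{\left(6 t \right)} u\left(t\right)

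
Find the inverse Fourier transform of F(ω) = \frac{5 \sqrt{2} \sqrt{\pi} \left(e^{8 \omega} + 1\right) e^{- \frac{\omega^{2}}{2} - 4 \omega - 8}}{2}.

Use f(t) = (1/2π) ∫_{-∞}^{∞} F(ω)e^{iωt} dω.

f(t) = 5 e^{- \frac{t^{2}}{2}} \cos{\left(4 t \right)}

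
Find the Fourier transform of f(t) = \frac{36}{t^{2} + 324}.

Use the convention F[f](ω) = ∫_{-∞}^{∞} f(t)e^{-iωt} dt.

F(ω) = 2 \pi e^{- 18 \left|{\omega}\right|}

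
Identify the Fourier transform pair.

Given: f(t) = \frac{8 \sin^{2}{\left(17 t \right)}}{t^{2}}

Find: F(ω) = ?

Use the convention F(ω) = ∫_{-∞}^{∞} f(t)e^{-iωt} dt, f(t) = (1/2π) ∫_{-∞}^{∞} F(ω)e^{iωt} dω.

F(ω) = \begin{cases} 4 \pi \left(34 - \left|{\omega}\right|\right) & \text{for}\: \omega > -34 \wedge \omega < 34 \\0 & \text{otherwise} \end{cases}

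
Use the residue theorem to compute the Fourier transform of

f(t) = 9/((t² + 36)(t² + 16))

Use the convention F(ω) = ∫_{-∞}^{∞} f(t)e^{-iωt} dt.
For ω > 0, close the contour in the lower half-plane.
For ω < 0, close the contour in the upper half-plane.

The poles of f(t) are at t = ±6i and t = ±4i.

Let g(z) = f(z)e^{-iωz}; for large |z| the factor e^{-iωz} decays in the lower half-plane when ω > 0 and in the upper half-plane when ω < 0.

Case ω > 0 (lower half-plane, clockwise contour ⇒ F(ω) = -2πi·ΣRes):
  Res_{z = - 6 i} g(z) = - \frac{3 i e^{- 6 \omega}}{80}
  Res_{z = - 4 i} g(z) = \frac{9 i e^{- 4 \omega}}{160}
  F(ω) = -2πi·ΣRes = \frac{3 \pi \left(3 e^{2 \omega} - 2\right) e^{- 6 \omega}}{80}

Case ω < 0 (upper half-plane, counterclockwise contour ⇒ F(ω) = +2πi·ΣRes):
  Res_{z = 6 i} g(z) = \frac{3 i e^{6 \omega}}{80}
  Res_{z = 4 i} g(z) = - \frac{9 i e^{4 \omega}}{160}
  F(ω) = 2πi·ΣRes = \frac{3 \pi \left(3 - 2 e^{2 \omega}\right) e^{4 \omega}}{80}

Both cases combine into a single formula in |ω|:

F(ω) = \frac{3 \pi \left(3 e^{2 \left|{\omega}\right|} - 2\right) e^{- 6 \left|{\omega}\right|}}{80}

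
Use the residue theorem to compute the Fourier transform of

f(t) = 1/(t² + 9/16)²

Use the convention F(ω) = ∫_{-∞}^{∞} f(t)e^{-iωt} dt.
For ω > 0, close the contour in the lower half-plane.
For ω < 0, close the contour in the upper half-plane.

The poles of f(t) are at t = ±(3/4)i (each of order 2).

Let g(z) = f(z)e^{-iωz}; for large |z| the factor e^{-iωz} decays in the lower half-plane when ω > 0 and in the upper half-plane when ω < 0.

Case ω > 0 (lower half-plane, clockwise contour ⇒ F(ω) = -2πi·ΣRes):
  Res_{z = - \frac{3 i}{4}} g(z) = \frac{4 i \left(3 \omega + 4\right) e^{- \frac{3 \omega}{4}}}{27} (pole of order 2)
  F(ω) = -2πi·ΣRes = \frac{8 \pi \left(3 \omega + 4\right) e^{- \frac{3 \omega}{4}}}{27}

Case ω < 0 (upper half-plane, counterclockwise contour ⇒ F(ω) = +2πi·ΣRes):
  Res_{z = \frac{3 i}{4}} g(z) = \frac{4 i \left(3 \omega - 4\right) e^{\frac{3 \omega}{4}}}{27} (pole of order 2)
  F(ω) = 2πi·ΣRes = \frac{8 \pi \left(4 - 3 \omega\right) e^{\frac{3 \omega}{4}}}{27}

Both cases combine into a single formula in |ω|:

F(ω) = \frac{8 \pi \left(3 \left|{\omega}\right| + 4\right) e^{- \frac{3 \left|{\omega}\right|}{4}}}{27}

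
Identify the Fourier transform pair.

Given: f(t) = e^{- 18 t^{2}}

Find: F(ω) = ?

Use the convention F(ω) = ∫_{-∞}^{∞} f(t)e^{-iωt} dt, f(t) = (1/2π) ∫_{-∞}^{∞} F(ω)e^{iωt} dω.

F(ω) = \frac{\sqrt{2} \sqrt{\pi} e^{- \frac{\omega^{2}}{72}}}{6}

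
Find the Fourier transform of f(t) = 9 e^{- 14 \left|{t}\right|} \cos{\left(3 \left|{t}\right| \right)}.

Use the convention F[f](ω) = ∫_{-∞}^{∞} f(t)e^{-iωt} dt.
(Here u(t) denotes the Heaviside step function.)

F(ω) = \frac{252 \left(\omega^{2} + 205\right)}{\omega^{4} + 374 \omega^{2} + 42025}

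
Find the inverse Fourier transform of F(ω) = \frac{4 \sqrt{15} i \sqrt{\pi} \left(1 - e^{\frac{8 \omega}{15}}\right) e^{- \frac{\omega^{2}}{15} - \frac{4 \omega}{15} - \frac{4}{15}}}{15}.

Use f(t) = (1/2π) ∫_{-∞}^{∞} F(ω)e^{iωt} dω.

f(t) = 4 e^{- \frac{15 t^{2}}{4}} \sin{\left(2 t \right)}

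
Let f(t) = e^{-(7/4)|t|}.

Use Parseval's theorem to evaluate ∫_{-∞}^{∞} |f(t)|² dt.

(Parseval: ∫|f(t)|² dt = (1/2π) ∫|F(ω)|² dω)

∫|f(t)|² dt = \frac{4}{7}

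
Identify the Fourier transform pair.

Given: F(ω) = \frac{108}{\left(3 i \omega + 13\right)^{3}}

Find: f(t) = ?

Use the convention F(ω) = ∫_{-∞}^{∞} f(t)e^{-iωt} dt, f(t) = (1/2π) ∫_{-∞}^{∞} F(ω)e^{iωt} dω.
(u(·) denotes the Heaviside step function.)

f(t) = 2 t^{2} e^{- \frac{13 t}{3}} u\left(t\right)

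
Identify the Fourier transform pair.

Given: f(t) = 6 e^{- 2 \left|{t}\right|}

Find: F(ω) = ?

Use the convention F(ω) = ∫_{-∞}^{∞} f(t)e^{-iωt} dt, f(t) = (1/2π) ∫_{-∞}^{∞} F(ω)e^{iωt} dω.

F(ω) = \frac{24}{\omega^{2} + 4}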